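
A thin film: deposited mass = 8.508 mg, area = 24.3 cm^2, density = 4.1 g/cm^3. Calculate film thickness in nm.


Convert: m = 8.508 mg = 8.5080e-06 kg, A = 24.3 cm^2 = 2.4300e-03 m^2, rho = 4.1 g/cm^3 = 4100 kg/m^3
t = m / (A * rho)
t = 8.5080e-06 / (2.4300e-03 * 4100)
t = 8.5396e-07 m = 854.0 nm

854.0


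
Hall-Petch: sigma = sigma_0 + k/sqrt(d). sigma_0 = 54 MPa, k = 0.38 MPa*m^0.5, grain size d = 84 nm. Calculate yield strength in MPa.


d = 84 nm = 8.4e-08 m
sqrt(d) = 0.0002898275
Hall-Petch contribution = k / sqrt(d) = 0.38 / 0.0002898275 = 1311.1 MPa
sigma = sigma_0 + k/sqrt(d) = 54 + 1311.1 = 1365.1 MPa

1365.1


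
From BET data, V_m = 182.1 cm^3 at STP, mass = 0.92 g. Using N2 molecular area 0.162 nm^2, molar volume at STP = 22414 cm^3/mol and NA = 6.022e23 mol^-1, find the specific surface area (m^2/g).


Number of moles in monolayer = V_m / 22414 = 182.1 / 22414 = 0.00812439
Number of molecules = moles * NA = 0.00812439 * 6.022e23
SA = molecules * sigma / mass
SA = (182.1 / 22414) * 6.022e23 * 0.162e-18 / 0.92
SA = 861.5 m^2/g

861.5


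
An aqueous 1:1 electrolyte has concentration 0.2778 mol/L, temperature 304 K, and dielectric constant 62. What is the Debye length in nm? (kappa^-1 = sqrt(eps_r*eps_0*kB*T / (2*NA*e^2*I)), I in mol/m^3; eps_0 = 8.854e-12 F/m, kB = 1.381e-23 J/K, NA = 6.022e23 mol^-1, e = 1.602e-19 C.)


Ionic strength I = 0.2778 * 1^2 * 1000 = 277.8 mol/m^3
kappa^-1 = sqrt(62 * 8.854e-12 * 1.381e-23 * 304 / (2 * 6.022e23 * (1.602e-19)^2 * 277.8))
kappa^-1 = 0.518 nm

0.518


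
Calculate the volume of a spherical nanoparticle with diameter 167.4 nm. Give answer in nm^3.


Radius r = 167.4/2 = 83.7 nm
Volume V = (4/3) * pi * r^3
V = (4/3) * pi * (83.7)^3
V = 2456207.1 nm^3

2456207.1


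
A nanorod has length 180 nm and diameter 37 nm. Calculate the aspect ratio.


Aspect ratio AR = length / diameter
AR = 180 / 37
AR = 4.86

4.86


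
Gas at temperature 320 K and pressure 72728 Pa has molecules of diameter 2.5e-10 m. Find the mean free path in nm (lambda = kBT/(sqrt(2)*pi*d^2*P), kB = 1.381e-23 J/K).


Mean free path: lambda = kB*T / (sqrt(2) * pi * d^2 * P)
lambda = 1.381e-23 * 320 / (sqrt(2) * pi * (2.5e-10)^2 * 72728)
lambda = 2.18825e-07 m
lambda = 218.83 nm

218.83


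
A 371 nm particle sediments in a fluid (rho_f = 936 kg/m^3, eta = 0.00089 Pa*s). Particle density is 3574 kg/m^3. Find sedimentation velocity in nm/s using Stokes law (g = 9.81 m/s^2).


Radius R = 371/2 nm = 1.855e-07 m
Density difference = 3574 - 936 = 2638 kg/m^3
v = 2 * R^2 * (rho_p - rho_f) * g / (9 * eta)
v = 2 * (1.855e-07)^2 * 2638 * 9.81 / (9 * 0.00089)
v = 2.22346e-07 m/s = 222.3459 nm/s

222.3459


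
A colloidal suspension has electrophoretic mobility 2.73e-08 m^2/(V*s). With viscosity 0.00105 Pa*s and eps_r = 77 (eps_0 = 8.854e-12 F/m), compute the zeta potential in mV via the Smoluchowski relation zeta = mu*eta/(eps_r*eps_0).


Smoluchowski equation: zeta = mu * eta / (eps_r * eps_0)
zeta = 2.73e-08 * 0.00105 / (77 * 8.854e-12)
zeta = 0.042046 V = 42.05 mV

42.05


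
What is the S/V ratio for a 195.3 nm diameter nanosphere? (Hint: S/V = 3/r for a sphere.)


Radius r = 195.3/2 = 97.65 nm
S/V = 3 / r = 3 / 97.65
S/V = 0.0307 nm^-1

0.0307


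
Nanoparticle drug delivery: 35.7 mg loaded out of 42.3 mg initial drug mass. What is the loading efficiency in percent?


Drug loading efficiency = (drug loaded / drug initial) * 100
DLE = 35.7 / 42.3 * 100
DLE = 0.844 * 100
DLE = 84.4%

84.4


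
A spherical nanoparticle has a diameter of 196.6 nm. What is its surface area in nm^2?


Radius r = 196.6/2 = 98.3 nm
Surface area SA = 4 * pi * r^2
SA = 4 * pi * (98.3)^2
SA = 121427.46 nm^2

121427.46


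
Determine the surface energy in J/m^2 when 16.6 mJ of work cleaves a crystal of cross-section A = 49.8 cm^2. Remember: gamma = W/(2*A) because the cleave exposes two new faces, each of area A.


Convert: A = 49.8 cm^2 = 0.00498 m^2, W = 16.6 mJ = 0.0166 J
Cleaving exposes two faces of area A, so total new surface = 2*A and gamma = W / (2*A)
gamma = 0.0166 / (2 * 0.00498)
gamma = 1.667 J/m^2

1.667


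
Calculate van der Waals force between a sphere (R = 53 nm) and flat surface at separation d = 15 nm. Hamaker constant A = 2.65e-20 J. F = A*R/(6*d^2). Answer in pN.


Convert to SI: R = 53 nm = 5.3e-08 m, d = 15 nm = 1.5e-08 m
F = A * R / (6 * d^2)
F = 2.65e-20 * 5.3e-08 / (6 * (1.5e-08)^2)
F = 1.04037e-12 N = 1.04 pN

1.04


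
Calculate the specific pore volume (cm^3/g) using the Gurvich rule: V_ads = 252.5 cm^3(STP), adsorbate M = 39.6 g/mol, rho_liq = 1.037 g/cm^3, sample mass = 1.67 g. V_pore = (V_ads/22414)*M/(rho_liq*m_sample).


Moles adsorbed n = V_ads / 22414 = 252.5 / 22414 = 1.126528e-02 mol
Liquid volume V_liq = n * M / rho_liq = 1.126528e-02 * 39.6 / 1.037 = 0.43019 cm^3
Specific pore volume V_pore = V_liq / m_sample = 0.43019 / 1.67
V_pore = 0.2576 cm^3/g

0.2576


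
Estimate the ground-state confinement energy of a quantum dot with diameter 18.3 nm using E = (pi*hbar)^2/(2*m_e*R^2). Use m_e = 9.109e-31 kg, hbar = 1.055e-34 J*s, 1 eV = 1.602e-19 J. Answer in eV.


Radius R = 18.3/2 = 9.15 nm = 9.15e-09 m
E = (pi * 1.055e-34)^2 / (2 * 9.109e-31 * (9.15e-09)^2)
E(J) = 7.20214e-22
E = E(J) / 1.602e-19 = 0.0045 eV

0.0045


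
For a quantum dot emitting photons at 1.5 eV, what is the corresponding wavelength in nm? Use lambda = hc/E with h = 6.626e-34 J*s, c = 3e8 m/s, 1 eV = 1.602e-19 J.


Convert energy: E = 1.5 eV = 1.5 * 1.602e-19 = 2.403e-19 J
lambda = h*c / E = 6.626e-34 * 3e8 / 2.403e-19
lambda = 8.27216e-07 m = 827.2 nm

827.2


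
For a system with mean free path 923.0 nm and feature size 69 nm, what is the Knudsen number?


Knudsen number Kn = lambda / L
Kn = 923.0 / 69
Kn = 13.3768

13.3768


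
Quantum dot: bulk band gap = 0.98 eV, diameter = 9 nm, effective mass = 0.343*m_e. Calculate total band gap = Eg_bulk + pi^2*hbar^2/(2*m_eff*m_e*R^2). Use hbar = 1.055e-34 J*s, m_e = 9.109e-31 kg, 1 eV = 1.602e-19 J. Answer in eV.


Radius R = 9/2 nm = 4.5e-09 m
Confinement energy dE = pi^2 * hbar^2 / (2 * m_eff * m_e * R^2)
dE = pi^2 * (1.055e-34)^2 / (2 * 0.343 * 9.109e-31 * (4.5e-09)^2) J, divided by 1.602e-19 J/eV
dE = 0.0542 eV
Total band gap = E_g(bulk) + dE = 0.98 + 0.0542 = 1.0342 eV

1.0342


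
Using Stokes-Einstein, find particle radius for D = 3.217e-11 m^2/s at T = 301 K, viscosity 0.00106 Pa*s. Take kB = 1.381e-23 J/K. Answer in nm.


Stokes-Einstein: R = kB*T / (6*pi*eta*D)
R = 1.381e-23 * 301 / (6 * pi * 0.00106 * 3.217e-11)
R = 6.46699e-09 m = 6.47 nm

6.47


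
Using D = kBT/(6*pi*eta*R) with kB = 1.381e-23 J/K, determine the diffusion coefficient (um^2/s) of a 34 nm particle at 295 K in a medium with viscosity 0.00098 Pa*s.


Radius R = 34/2 = 17 nm = 1.7e-08 m
D = kB*T / (6*pi*eta*R)
D = 1.381e-23 * 295 / (6 * pi * 0.00098 * 1.7e-08)
D = 1.2973e-11 m^2/s = 12.973 um^2/s

12.973


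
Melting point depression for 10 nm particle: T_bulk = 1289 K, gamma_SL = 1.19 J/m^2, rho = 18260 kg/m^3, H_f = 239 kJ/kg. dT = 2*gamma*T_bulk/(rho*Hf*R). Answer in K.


Radius R = 10/2 = 5 nm = 5e-09 m
Convert H_f = 239 kJ/kg = 239000 J/kg
dT = 2 * gamma_SL * T_bulk / (rho * H_f * R)
dT = 2 * 1.19 * 1289 / (18260 * 239000 * 5e-09)
dT = 140.6 K

140.6


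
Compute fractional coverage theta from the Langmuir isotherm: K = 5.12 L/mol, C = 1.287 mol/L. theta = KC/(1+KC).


Langmuir isotherm: theta = K*C / (1 + K*C)
K*C = 5.12 * 1.287 = 6.58944
theta = 6.58944 / (1 + 6.58944) = 6.58944 / 7.58944
theta = 0.8682

0.8682


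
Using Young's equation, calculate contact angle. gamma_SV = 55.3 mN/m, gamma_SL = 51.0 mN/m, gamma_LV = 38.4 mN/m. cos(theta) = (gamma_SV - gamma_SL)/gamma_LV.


cos(theta) = (gamma_SV - gamma_SL) / gamma_LV
cos(theta) = (55.3 - 51.0) / 38.4
cos(theta) = 0.111979
theta = arccos(0.111979) = 83.57 degrees

83.57


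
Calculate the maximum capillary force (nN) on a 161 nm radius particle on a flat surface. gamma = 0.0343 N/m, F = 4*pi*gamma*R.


Convert radius: R = 161 nm = 1.61e-07 m
F = 4 * pi * gamma * R
F = 4 * pi * 0.0343 * 1.61e-07
F = 6.93953e-08 N = 69.3953 nN

69.3953


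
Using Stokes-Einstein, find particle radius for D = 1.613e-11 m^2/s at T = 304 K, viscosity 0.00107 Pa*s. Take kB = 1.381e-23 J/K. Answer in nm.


Stokes-Einstein: R = kB*T / (6*pi*eta*D)
R = 1.381e-23 * 304 / (6 * pi * 0.00107 * 1.613e-11)
R = 1.29047e-08 m = 12.9 nm

12.9


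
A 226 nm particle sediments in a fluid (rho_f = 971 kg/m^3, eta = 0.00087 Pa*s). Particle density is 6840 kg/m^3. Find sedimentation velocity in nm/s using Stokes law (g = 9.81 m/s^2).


Radius R = 226/2 nm = 1.13e-07 m
Density difference = 6840 - 971 = 5869 kg/m^3
v = 2 * R^2 * (rho_p - rho_f) * g / (9 * eta)
v = 2 * (1.13e-07)^2 * 5869 * 9.81 / (9 * 0.00087)
v = 1.87784e-07 m/s = 187.7838 nm/s

187.7838


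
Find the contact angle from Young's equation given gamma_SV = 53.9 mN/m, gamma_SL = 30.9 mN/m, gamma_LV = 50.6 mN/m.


cos(theta) = (gamma_SV - gamma_SL) / gamma_LV
cos(theta) = (53.9 - 30.9) / 50.6
cos(theta) = 0.454545
theta = arccos(0.454545) = 62.96 degrees

62.96


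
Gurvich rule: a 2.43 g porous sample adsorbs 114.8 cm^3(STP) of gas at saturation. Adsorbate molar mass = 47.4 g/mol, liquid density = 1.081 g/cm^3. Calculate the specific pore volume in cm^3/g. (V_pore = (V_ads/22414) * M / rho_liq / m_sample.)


Moles adsorbed n = V_ads / 22414 = 114.8 / 22414 = 5.121799e-03 mol
Liquid volume V_liq = n * M / rho_liq = 5.121799e-03 * 47.4 / 1.081 = 0.22458 cm^3
Specific pore volume V_pore = V_liq / m_sample = 0.22458 / 2.43
V_pore = 0.0924 cm^3/g

0.0924


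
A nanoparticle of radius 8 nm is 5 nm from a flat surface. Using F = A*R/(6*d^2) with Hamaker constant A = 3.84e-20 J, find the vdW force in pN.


Convert to SI: R = 8 nm = 8e-09 m, d = 5 nm = 5e-09 m
F = A * R / (6 * d^2)
F = 3.84e-20 * 8e-09 / (6 * (5e-09)^2)
F = 2.048e-12 N = 2.048 pN

2.048


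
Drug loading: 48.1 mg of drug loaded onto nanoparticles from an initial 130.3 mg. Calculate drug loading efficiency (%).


Drug loading efficiency = (drug loaded / drug initial) * 100
DLE = 48.1 / 130.3 * 100
DLE = 0.3691 * 100
DLE = 36.91%

36.91


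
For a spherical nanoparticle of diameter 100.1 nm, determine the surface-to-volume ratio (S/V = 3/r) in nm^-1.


Radius r = 100.1/2 = 50.05 nm
S/V = 3 / r = 3 / 50.05
S/V = 0.0599 nm^-1

0.0599


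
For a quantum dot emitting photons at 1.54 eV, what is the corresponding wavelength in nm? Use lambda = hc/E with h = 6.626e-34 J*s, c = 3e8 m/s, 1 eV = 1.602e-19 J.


Convert energy: E = 1.54 eV = 1.54 * 1.602e-19 = 2.46708e-19 J
lambda = h*c / E = 6.626e-34 * 3e8 / 2.46708e-19
lambda = 8.0573e-07 m = 805.7 nm

805.7


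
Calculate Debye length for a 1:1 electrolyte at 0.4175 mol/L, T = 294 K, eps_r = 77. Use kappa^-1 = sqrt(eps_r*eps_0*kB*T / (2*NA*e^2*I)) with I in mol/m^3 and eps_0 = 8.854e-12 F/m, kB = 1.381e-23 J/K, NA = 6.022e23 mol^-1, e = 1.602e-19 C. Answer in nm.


Ionic strength I = 0.4175 * 1^2 * 1000 = 417.5 mol/m^3
kappa^-1 = sqrt(77 * 8.854e-12 * 1.381e-23 * 294 / (2 * 6.022e23 * (1.602e-19)^2 * 417.5))
kappa^-1 = 0.463 nm

0.463


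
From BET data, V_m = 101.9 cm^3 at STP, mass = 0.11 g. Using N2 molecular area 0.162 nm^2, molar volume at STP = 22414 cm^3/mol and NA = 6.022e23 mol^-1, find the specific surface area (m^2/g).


Number of moles in monolayer = V_m / 22414 = 101.9 / 22414 = 0.00454627
Number of molecules = moles * NA = 0.00454627 * 6.022e23
SA = molecules * sigma / mass
SA = (101.9 / 22414) * 6.022e23 * 0.162e-18 / 0.11
SA = 4032.0 m^2/g

4032.0


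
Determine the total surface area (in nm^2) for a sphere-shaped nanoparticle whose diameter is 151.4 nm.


Radius r = 151.4/2 = 75.7 nm
Surface area SA = 4 * pi * r^2
SA = 4 * pi * (75.7)^2
SA = 72011.46 nm^2

72011.46


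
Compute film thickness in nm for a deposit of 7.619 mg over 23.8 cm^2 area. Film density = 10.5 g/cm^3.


Convert: m = 7.619 mg = 7.6190e-06 kg, A = 23.8 cm^2 = 2.3800e-03 m^2, rho = 10.5 g/cm^3 = 10500 kg/m^3
t = m / (A * rho)
t = 7.6190e-06 / (2.3800e-03 * 10500)
t = 3.0488e-07 m = 304.9 nm

304.9


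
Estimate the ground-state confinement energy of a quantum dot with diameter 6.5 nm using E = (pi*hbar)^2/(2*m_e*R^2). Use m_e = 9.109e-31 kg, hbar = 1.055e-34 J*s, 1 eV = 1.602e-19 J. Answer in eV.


Radius R = 6.5/2 = 3.25 nm = 3.25e-09 m
E = (pi * 1.055e-34)^2 / (2 * 9.109e-31 * (3.25e-09)^2)
E(J) = 5.7087e-21
E = E(J) / 1.602e-19 = 0.0356 eV

0.0356


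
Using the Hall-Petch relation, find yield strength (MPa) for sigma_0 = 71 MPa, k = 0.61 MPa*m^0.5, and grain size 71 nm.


d = 71 nm = 7.1e-08 m
sqrt(d) = 0.0002664583
Hall-Petch contribution = k / sqrt(d) = 0.61 / 0.0002664583 = 2289.3 MPa
sigma = sigma_0 + k/sqrt(d) = 71 + 2289.3 = 2360.3 MPa

2360.3


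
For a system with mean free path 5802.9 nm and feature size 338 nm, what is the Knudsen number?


Knudsen number Kn = lambda / L
Kn = 5802.9 / 338
Kn = 17.1683

17.1683


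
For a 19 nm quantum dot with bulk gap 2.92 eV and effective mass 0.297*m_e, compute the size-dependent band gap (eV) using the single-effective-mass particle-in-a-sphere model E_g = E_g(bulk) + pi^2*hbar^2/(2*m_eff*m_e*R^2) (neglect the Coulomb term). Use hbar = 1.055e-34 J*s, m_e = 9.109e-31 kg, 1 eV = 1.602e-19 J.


Radius R = 19/2 nm = 9.5e-09 m
Confinement energy dE = pi^2 * hbar^2 / (2 * m_eff * m_e * R^2)
dE = pi^2 * (1.055e-34)^2 / (2 * 0.297 * 9.109e-31 * (9.5e-09)^2) J, divided by 1.602e-19 J/eV
dE = 0.014 eV
Total band gap = E_g(bulk) + dE = 2.92 + 0.014 = 2.934 eV

2.934


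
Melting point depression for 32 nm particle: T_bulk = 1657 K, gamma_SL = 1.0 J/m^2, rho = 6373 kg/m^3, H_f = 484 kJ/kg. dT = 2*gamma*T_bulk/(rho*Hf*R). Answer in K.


Radius R = 32/2 = 16 nm = 1.6e-08 m
Convert H_f = 484 kJ/kg = 484000 J/kg
dT = 2 * gamma_SL * T_bulk / (rho * H_f * R)
dT = 2 * 1.0 * 1657 / (6373 * 484000 * 1.6e-08)
dT = 67.1 K

67.1


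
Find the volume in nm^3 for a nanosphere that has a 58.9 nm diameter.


Radius r = 58.9/2 = 29.45 nm
Volume V = (4/3) * pi * r^3
V = (4/3) * pi * (29.45)^3
V = 106990.32 nm^3

106990.32


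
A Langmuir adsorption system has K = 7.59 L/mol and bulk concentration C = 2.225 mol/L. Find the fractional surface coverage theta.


Langmuir isotherm: theta = K*C / (1 + K*C)
K*C = 7.59 * 2.225 = 16.88775
theta = 16.88775 / (1 + 16.88775) = 16.88775 / 17.88775
theta = 0.9441

0.9441


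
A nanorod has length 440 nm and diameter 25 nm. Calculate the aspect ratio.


Aspect ratio AR = length / diameter
AR = 440 / 25
AR = 17.6

17.6


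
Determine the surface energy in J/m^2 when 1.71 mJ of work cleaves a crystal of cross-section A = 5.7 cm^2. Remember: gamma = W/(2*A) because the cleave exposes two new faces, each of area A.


Convert: A = 5.7 cm^2 = 0.00057 m^2, W = 1.71 mJ = 0.00171 J
Cleaving exposes two faces of area A, so total new surface = 2*A and gamma = W / (2*A)
gamma = 0.00171 / (2 * 0.00057)
gamma = 1.5 J/m^2

1.5


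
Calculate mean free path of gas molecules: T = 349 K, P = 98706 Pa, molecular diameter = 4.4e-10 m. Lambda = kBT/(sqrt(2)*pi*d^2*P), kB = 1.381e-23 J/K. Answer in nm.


Mean free path: lambda = kB*T / (sqrt(2) * pi * d^2 * P)
lambda = 1.381e-23 * 349 / (sqrt(2) * pi * (4.4e-10)^2 * 98706)
lambda = 5.67682e-08 m
lambda = 56.77 nm

56.77


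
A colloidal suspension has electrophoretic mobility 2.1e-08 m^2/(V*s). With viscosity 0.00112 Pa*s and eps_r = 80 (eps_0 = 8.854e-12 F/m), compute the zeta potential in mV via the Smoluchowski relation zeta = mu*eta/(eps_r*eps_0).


Smoluchowski equation: zeta = mu * eta / (eps_r * eps_0)
zeta = 2.1e-08 * 0.00112 / (80 * 8.854e-12)
zeta = 0.033205 V = 33.21 mV

33.21


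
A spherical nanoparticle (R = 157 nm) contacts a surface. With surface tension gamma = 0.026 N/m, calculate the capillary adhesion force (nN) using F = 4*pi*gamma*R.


Convert radius: R = 157 nm = 1.57e-07 m
F = 4 * pi * gamma * R
F = 4 * pi * 0.026 * 1.57e-07
F = 5.12959e-08 N = 51.2959 nN

51.2959


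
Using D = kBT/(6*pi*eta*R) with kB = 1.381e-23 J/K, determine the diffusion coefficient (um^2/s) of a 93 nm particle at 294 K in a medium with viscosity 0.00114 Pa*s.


Radius R = 93/2 = 46.5 nm = 4.65e-08 m
D = kB*T / (6*pi*eta*R)
D = 1.381e-23 * 294 / (6 * pi * 0.00114 * 4.65e-08)
D = 4.06333e-12 m^2/s = 4.063 um^2/s

4.063


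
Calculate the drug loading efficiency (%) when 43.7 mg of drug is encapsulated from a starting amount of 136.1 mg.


Drug loading efficiency = (drug loaded / drug initial) * 100
DLE = 43.7 / 136.1 * 100
DLE = 0.3211 * 100
DLE = 32.11%

32.11


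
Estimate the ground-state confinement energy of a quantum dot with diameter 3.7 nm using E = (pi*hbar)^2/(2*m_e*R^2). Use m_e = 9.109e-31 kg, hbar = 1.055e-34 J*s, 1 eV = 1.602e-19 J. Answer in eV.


Radius R = 3.7/2 = 1.85 nm = 1.85e-09 m
E = (pi * 1.055e-34)^2 / (2 * 9.109e-31 * (1.85e-09)^2)
E(J) = 1.76182e-20
E = E(J) / 1.602e-19 = 0.11 eV

0.11


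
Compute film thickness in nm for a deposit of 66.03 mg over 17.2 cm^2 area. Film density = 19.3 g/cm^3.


Convert: m = 66.03 mg = 6.6030e-05 kg, A = 17.2 cm^2 = 1.7200e-03 m^2, rho = 19.3 g/cm^3 = 19300 kg/m^3
t = m / (A * rho)
t = 6.6030e-05 / (1.7200e-03 * 19300)
t = 1.9891e-06 m = 1989.1 nm

1989.1


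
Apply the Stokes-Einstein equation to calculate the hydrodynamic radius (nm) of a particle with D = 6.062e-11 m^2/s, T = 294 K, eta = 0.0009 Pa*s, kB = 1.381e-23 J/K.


Stokes-Einstein: R = kB*T / (6*pi*eta*D)
R = 1.381e-23 * 294 / (6 * pi * 0.0009 * 6.062e-11)
R = 3.94804e-09 m = 3.95 nm

3.95


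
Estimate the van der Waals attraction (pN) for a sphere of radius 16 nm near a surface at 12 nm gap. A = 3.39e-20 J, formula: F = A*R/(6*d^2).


Convert to SI: R = 16 nm = 1.6e-08 m, d = 12 nm = 1.2e-08 m
F = A * R / (6 * d^2)
F = 3.39e-20 * 1.6e-08 / (6 * (1.2e-08)^2)
F = 6.27778e-13 N = 0.628 pN

0.628


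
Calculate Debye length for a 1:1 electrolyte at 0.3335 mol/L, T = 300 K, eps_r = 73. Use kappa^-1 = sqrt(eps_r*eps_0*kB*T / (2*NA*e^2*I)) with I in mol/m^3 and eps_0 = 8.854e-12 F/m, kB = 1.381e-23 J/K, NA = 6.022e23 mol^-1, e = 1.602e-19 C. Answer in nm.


Ionic strength I = 0.3335 * 1^2 * 1000 = 333.5 mol/m^3
kappa^-1 = sqrt(73 * 8.854e-12 * 1.381e-23 * 300 / (2 * 6.022e23 * (1.602e-19)^2 * 333.5))
kappa^-1 = 0.51 nm

0.51


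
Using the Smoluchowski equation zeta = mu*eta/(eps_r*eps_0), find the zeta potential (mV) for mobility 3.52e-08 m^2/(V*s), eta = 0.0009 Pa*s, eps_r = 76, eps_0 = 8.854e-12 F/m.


Smoluchowski equation: zeta = mu * eta / (eps_r * eps_0)
zeta = 3.52e-08 * 0.0009 / (76 * 8.854e-12)
zeta = 0.04708 V = 47.08 mV

47.08


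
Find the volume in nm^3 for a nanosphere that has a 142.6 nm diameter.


Radius r = 142.6/2 = 71.3 nm
Volume V = (4/3) * pi * r^3
V = (4/3) * pi * (71.3)^3
V = 1518298.63 nm^3

1518298.63


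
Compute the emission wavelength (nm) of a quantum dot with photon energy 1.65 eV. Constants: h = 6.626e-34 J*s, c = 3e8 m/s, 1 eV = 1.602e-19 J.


Convert energy: E = 1.65 eV = 1.65 * 1.602e-19 = 2.6433e-19 J
lambda = h*c / E = 6.626e-34 * 3e8 / 2.6433e-19
lambda = 7.52015e-07 m = 752.0 nm

752.0


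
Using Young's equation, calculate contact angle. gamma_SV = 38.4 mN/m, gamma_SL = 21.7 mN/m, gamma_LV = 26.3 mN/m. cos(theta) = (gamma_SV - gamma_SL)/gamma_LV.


cos(theta) = (gamma_SV - gamma_SL) / gamma_LV
cos(theta) = (38.4 - 21.7) / 26.3
cos(theta) = 0.634981
theta = arccos(0.634981) = 50.58 degrees

50.58


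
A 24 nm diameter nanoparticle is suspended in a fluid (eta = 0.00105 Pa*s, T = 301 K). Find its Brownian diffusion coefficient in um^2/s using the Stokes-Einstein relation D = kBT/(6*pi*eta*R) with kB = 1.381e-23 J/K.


Radius R = 24/2 = 12 nm = 1.2e-08 m
D = kB*T / (6*pi*eta*R)
D = 1.381e-23 * 301 / (6 * pi * 0.00105 * 1.2e-08)
D = 1.7502e-11 m^2/s = 17.502 um^2/s

17.502


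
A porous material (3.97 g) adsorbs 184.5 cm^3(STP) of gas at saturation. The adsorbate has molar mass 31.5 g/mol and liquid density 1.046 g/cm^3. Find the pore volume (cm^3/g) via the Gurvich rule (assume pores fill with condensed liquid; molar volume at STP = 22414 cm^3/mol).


Moles adsorbed n = V_ads / 22414 = 184.5 / 22414 = 8.231462e-03 mol
Liquid volume V_liq = n * M / rho_liq = 8.231462e-03 * 31.5 / 1.046 = 0.24789 cm^3
Specific pore volume V_pore = V_liq / m_sample = 0.24789 / 3.97
V_pore = 0.0624 cm^3/g

0.0624


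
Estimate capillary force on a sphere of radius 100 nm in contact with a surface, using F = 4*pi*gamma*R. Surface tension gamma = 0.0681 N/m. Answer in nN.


Convert radius: R = 100 nm = 1e-07 m
F = 4 * pi * gamma * R
F = 4 * pi * 0.0681 * 1e-07
F = 8.5577e-08 N = 85.577 nN

85.577


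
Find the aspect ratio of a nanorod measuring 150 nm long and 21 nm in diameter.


Aspect ratio AR = length / diameter
AR = 150 / 21
AR = 7.14

7.14


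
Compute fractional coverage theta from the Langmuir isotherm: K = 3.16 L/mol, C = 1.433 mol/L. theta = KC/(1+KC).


Langmuir isotherm: theta = K*C / (1 + K*C)
K*C = 3.16 * 1.433 = 4.52828
theta = 4.52828 / (1 + 4.52828) = 4.52828 / 5.52828
theta = 0.8191

0.8191


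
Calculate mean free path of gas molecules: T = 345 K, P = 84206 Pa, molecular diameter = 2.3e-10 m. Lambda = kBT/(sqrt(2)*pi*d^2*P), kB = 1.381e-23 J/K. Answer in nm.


Mean free path: lambda = kB*T / (sqrt(2) * pi * d^2 * P)
lambda = 1.381e-23 * 345 / (sqrt(2) * pi * (2.3e-10)^2 * 84206)
lambda = 2.40741e-07 m
lambda = 240.74 nm

240.74


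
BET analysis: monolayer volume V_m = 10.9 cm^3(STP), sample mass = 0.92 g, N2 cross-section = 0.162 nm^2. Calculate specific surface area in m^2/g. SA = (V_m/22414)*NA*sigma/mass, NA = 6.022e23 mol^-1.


Number of moles in monolayer = V_m / 22414 = 10.9 / 22414 = 0.0004863
Number of molecules = moles * NA = 0.0004863 * 6.022e23
SA = molecules * sigma / mass
SA = (10.9 / 22414) * 6.022e23 * 0.162e-18 / 0.92
SA = 51.6 m^2/g

51.6


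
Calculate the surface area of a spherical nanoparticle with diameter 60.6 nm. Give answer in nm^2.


Radius r = 60.6/2 = 30.3 nm
Surface area SA = 4 * pi * r^2
SA = 4 * pi * (30.3)^2
SA = 11537.06 nm^2

11537.06


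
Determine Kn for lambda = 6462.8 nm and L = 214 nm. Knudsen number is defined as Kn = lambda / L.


Knudsen number Kn = lambda / L
Kn = 6462.8 / 214
Kn = 30.2

30.2


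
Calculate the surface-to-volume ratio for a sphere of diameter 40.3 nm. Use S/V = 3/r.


Radius r = 40.3/2 = 20.15 nm
S/V = 3 / r = 3 / 20.15
S/V = 0.1489 nm^-1

0.1489


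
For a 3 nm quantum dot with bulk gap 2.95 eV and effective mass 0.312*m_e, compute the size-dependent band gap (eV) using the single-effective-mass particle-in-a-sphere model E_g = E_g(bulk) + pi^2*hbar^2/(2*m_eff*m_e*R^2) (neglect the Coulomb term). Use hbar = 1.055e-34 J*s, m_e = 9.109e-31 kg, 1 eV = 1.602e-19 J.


Radius R = 3/2 nm = 1.5e-09 m
Confinement energy dE = pi^2 * hbar^2 / (2 * m_eff * m_e * R^2)
dE = pi^2 * (1.055e-34)^2 / (2 * 0.312 * 9.109e-31 * (1.5e-09)^2) J, divided by 1.602e-19 J/eV
dE = 0.5362 eV
Total band gap = E_g(bulk) + dE = 2.95 + 0.5362 = 3.4862 eV

3.4862


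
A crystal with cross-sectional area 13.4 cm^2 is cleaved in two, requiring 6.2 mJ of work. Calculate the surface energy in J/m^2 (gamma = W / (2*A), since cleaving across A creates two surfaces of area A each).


Convert: A = 13.4 cm^2 = 0.00134 m^2, W = 6.2 mJ = 0.0062 J
Cleaving exposes two faces of area A, so total new surface = 2*A and gamma = W / (2*A)
gamma = 0.0062 / (2 * 0.00134)
gamma = 2.313 J/m^2

2.313


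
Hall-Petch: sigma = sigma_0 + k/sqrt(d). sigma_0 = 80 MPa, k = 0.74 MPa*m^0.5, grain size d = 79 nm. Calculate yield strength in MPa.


d = 79 nm = 7.9e-08 m
sqrt(d) = 0.0002810694
Hall-Petch contribution = k / sqrt(d) = 0.74 / 0.0002810694 = 2632.8 MPa
sigma = sigma_0 + k/sqrt(d) = 80 + 2632.8 = 2712.8 MPa

2712.8


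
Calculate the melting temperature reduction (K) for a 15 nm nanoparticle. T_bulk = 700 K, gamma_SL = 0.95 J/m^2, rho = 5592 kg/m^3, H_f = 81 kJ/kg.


Radius R = 15/2 = 7.5 nm = 7.5e-09 m
Convert H_f = 81 kJ/kg = 81000 J/kg
dT = 2 * gamma_SL * T_bulk / (rho * H_f * R)
dT = 2 * 0.95 * 700 / (5592 * 81000 * 7.5e-09)
dT = 391.5 K

391.5


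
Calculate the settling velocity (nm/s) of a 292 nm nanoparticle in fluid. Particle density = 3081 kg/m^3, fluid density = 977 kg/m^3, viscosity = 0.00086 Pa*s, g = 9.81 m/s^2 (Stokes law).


Radius R = 292/2 nm = 1.46e-07 m
Density difference = 3081 - 977 = 2104 kg/m^3
v = 2 * R^2 * (rho_p - rho_f) * g / (9 * eta)
v = 2 * (1.46e-07)^2 * 2104 * 9.81 / (9 * 0.00086)
v = 1.13687e-07 m/s = 113.6867 nm/s

113.6867


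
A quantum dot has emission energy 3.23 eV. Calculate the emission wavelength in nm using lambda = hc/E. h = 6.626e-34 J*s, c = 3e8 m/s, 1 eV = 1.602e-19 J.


Convert energy: E = 3.23 eV = 3.23 * 1.602e-19 = 5.17446e-19 J
lambda = h*c / E = 6.626e-34 * 3e8 / 5.17446e-19
lambda = 3.84156e-07 m = 384.2 nm

384.2


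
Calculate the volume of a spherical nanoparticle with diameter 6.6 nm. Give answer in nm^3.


Radius r = 6.6/2 = 3.3 nm
Volume V = (4/3) * pi * r^3
V = (4/3) * pi * (3.3)^3
V = 150.53 nm^3

150.53


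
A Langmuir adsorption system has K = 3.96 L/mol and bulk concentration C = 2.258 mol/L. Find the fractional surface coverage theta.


Langmuir isotherm: theta = K*C / (1 + K*C)
K*C = 3.96 * 2.258 = 8.94168
theta = 8.94168 / (1 + 8.94168) = 8.94168 / 9.94168
theta = 0.8994

0.8994


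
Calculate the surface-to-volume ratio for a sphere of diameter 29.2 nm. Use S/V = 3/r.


Radius r = 29.2/2 = 14.6 nm
S/V = 3 / r = 3 / 14.6
S/V = 0.2055 nm^-1

0.2055


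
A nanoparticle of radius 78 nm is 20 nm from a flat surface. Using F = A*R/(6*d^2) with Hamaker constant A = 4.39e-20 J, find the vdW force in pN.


Convert to SI: R = 78 nm = 7.8e-08 m, d = 20 nm = 2e-08 m
F = A * R / (6 * d^2)
F = 4.39e-20 * 7.8e-08 / (6 * (2e-08)^2)
F = 1.42675e-12 N = 1.427 pN

1.427


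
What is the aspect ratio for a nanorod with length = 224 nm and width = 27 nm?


Aspect ratio AR = length / diameter
AR = 224 / 27
AR = 8.3

8.3


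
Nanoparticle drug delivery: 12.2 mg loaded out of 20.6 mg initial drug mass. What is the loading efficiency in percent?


Drug loading efficiency = (drug loaded / drug initial) * 100
DLE = 12.2 / 20.6 * 100
DLE = 0.5922 * 100
DLE = 59.22%

59.22


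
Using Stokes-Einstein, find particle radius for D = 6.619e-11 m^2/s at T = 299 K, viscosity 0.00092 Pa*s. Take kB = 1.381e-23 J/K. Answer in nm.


Stokes-Einstein: R = kB*T / (6*pi*eta*D)
R = 1.381e-23 * 299 / (6 * pi * 0.00092 * 6.619e-11)
R = 3.59736e-09 m = 3.6 nm

3.6


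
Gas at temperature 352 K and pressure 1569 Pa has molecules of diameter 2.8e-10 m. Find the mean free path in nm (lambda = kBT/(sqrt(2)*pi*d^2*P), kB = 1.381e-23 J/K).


Mean free path: lambda = kB*T / (sqrt(2) * pi * d^2 * P)
lambda = 1.381e-23 * 352 / (sqrt(2) * pi * (2.8e-10)^2 * 1569)
lambda = 8.89472e-06 m
lambda = 8894.72 nm

8894.72


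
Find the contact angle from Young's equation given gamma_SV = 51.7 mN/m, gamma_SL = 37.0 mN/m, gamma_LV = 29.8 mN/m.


cos(theta) = (gamma_SV - gamma_SL) / gamma_LV
cos(theta) = (51.7 - 37.0) / 29.8
cos(theta) = 0.493289
theta = arccos(0.493289) = 60.44 degrees

60.44


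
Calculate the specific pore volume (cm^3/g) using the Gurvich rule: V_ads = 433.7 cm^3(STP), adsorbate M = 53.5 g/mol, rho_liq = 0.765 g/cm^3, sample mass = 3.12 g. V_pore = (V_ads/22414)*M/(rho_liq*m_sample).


Moles adsorbed n = V_ads / 22414 = 433.7 / 22414 = 1.934951e-02 mol
Liquid volume V_liq = n * M / rho_liq = 1.934951e-02 * 53.5 / 0.765 = 1.35320 cm^3
Specific pore volume V_pore = V_liq / m_sample = 1.35320 / 3.12
V_pore = 0.4337 cm^3/g

0.4337


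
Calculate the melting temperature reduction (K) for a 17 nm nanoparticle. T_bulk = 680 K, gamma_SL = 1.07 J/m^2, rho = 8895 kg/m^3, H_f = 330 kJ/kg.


Radius R = 17/2 = 8.5 nm = 8.5e-09 m
Convert H_f = 330 kJ/kg = 330000 J/kg
dT = 2 * gamma_SL * T_bulk / (rho * H_f * R)
dT = 2 * 1.07 * 680 / (8895 * 330000 * 8.5e-09)
dT = 58.3 K

58.3


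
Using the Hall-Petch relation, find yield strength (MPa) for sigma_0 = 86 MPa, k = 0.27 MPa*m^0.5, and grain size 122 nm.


d = 122 nm = 1.22e-07 m
sqrt(d) = 0.000349285
Hall-Petch contribution = k / sqrt(d) = 0.27 / 0.000349285 = 773.0 MPa
sigma = sigma_0 + k/sqrt(d) = 86 + 773.0 = 859.0 MPa

859.0


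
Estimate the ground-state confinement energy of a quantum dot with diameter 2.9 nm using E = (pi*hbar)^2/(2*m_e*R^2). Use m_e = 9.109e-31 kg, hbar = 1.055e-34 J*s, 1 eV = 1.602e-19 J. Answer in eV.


Radius R = 2.9/2 = 1.45 nm = 1.45e-09 m
E = (pi * 1.055e-34)^2 / (2 * 9.109e-31 * (1.45e-09)^2)
E(J) = 2.86793e-20
E = E(J) / 1.602e-19 = 0.179 eV

0.179


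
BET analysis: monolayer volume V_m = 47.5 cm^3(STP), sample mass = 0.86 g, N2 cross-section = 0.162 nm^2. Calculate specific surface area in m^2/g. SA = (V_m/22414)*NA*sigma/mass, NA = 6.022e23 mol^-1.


Number of moles in monolayer = V_m / 22414 = 47.5 / 22414 = 0.00211921
Number of molecules = moles * NA = 0.00211921 * 6.022e23
SA = molecules * sigma / mass
SA = (47.5 / 22414) * 6.022e23 * 0.162e-18 / 0.86
SA = 240.4 m^2/g

240.4


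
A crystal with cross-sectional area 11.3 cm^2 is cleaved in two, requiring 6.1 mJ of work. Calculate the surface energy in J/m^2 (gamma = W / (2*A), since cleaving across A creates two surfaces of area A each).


Convert: A = 11.3 cm^2 = 0.00113 m^2, W = 6.1 mJ = 0.0061 J
Cleaving exposes two faces of area A, so total new surface = 2*A and gamma = W / (2*A)
gamma = 0.0061 / (2 * 0.00113)
gamma = 2.699 J/m^2

2.699


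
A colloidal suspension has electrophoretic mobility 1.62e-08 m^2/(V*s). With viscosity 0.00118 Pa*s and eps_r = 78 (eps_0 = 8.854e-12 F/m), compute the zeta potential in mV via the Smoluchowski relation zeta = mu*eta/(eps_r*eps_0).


Smoluchowski equation: zeta = mu * eta / (eps_r * eps_0)
zeta = 1.62e-08 * 0.00118 / (78 * 8.854e-12)
zeta = 0.02768 V = 27.68 mV

27.68


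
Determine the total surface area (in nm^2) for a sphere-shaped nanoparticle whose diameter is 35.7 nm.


Radius r = 35.7/2 = 17.85 nm
Surface area SA = 4 * pi * r^2
SA = 4 * pi * (17.85)^2
SA = 4003.93 nm^2

4003.93


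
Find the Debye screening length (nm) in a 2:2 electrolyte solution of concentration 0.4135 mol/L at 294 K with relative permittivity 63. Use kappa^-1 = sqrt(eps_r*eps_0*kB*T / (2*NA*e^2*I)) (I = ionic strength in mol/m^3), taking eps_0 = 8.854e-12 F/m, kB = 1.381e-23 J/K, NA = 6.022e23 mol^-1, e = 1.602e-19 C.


Ionic strength I = 0.4135 * 2^2 * 1000 = 1654 mol/m^3
kappa^-1 = sqrt(63 * 8.854e-12 * 1.381e-23 * 294 / (2 * 6.022e23 * (1.602e-19)^2 * 1654))
kappa^-1 = 0.21 nm

0.21


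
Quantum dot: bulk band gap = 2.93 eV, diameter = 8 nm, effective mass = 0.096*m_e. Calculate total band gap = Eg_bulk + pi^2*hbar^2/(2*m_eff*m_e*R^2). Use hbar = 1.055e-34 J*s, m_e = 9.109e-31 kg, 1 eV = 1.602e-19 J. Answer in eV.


Radius R = 8/2 nm = 4e-09 m
Confinement energy dE = pi^2 * hbar^2 / (2 * m_eff * m_e * R^2)
dE = pi^2 * (1.055e-34)^2 / (2 * 0.096 * 9.109e-31 * (4e-09)^2) J, divided by 1.602e-19 J/eV
dE = 0.245 eV
Total band gap = E_g(bulk) + dE = 2.93 + 0.245 = 3.175 eV

3.175


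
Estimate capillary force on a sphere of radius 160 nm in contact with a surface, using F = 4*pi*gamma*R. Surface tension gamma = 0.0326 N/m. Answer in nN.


Convert radius: R = 160 nm = 1.6e-07 m
F = 4 * pi * gamma * R
F = 4 * pi * 0.0326 * 1.6e-07
F = 6.55462e-08 N = 65.5462 nN

65.5462


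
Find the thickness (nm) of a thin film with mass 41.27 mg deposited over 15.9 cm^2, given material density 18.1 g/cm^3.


Convert: m = 41.27 mg = 4.1270e-05 kg, A = 15.9 cm^2 = 1.5900e-03 m^2, rho = 18.1 g/cm^3 = 18100 kg/m^3
t = m / (A * rho)
t = 4.1270e-05 / (1.5900e-03 * 18100)
t = 1.4340e-06 m = 1434.0 nm

1434.0


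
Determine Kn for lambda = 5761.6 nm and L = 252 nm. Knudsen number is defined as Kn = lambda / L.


Knudsen number Kn = lambda / L
Kn = 5761.6 / 252
Kn = 22.8635

22.8635


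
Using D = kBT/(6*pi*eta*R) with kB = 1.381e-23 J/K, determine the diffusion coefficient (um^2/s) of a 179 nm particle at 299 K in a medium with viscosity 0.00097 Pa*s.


Radius R = 179/2 = 89.5 nm = 8.95e-08 m
D = kB*T / (6*pi*eta*R)
D = 1.381e-23 * 299 / (6 * pi * 0.00097 * 8.95e-08)
D = 2.5233e-12 m^2/s = 2.523 um^2/s

2.523


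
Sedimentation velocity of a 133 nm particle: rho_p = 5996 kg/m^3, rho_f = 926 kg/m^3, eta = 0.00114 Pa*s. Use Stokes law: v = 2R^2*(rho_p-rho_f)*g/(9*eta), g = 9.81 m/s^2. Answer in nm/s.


Radius R = 133/2 nm = 6.65e-08 m
Density difference = 5996 - 926 = 5070 kg/m^3
v = 2 * R^2 * (rho_p - rho_f) * g / (9 * eta)
v = 2 * (6.65e-08)^2 * 5070 * 9.81 / (9 * 0.00114)
v = 4.28749e-08 m/s = 42.8749 nm/s

42.8749


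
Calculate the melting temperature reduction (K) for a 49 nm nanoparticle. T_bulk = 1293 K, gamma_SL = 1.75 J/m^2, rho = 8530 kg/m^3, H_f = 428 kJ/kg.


Radius R = 49/2 = 24.5 nm = 2.45e-08 m
Convert H_f = 428 kJ/kg = 428000 J/kg
dT = 2 * gamma_SL * T_bulk / (rho * H_f * R)
dT = 2 * 1.75 * 1293 / (8530 * 428000 * 2.45e-08)
dT = 50.6 K

50.6


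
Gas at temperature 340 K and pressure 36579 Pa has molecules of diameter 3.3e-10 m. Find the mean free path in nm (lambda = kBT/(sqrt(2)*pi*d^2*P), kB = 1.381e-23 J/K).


Mean free path: lambda = kB*T / (sqrt(2) * pi * d^2 * P)
lambda = 1.381e-23 * 340 / (sqrt(2) * pi * (3.3e-10)^2 * 36579)
lambda = 2.65307e-07 m
lambda = 265.31 nm

265.31


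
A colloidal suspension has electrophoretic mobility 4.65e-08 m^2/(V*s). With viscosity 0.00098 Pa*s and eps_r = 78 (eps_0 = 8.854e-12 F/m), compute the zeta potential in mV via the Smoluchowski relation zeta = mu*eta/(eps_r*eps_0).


Smoluchowski equation: zeta = mu * eta / (eps_r * eps_0)
zeta = 4.65e-08 * 0.00098 / (78 * 8.854e-12)
zeta = 0.065985 V = 65.98 mV

65.98


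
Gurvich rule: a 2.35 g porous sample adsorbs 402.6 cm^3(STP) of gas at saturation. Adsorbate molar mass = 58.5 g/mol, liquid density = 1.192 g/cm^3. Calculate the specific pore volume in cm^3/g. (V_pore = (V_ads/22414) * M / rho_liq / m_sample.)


Moles adsorbed n = V_ads / 22414 = 402.6 / 22414 = 1.796199e-02 mol
Liquid volume V_liq = n * M / rho_liq = 1.796199e-02 * 58.5 / 1.192 = 0.88152 cm^3
Specific pore volume V_pore = V_liq / m_sample = 0.88152 / 2.35
V_pore = 0.3751 cm^3/g

0.3751


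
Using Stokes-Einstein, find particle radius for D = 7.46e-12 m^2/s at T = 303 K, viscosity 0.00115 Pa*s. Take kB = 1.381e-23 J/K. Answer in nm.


Stokes-Einstein: R = kB*T / (6*pi*eta*D)
R = 1.381e-23 * 303 / (6 * pi * 0.00115 * 7.46e-12)
R = 2.58761e-08 m = 25.88 nm

25.88


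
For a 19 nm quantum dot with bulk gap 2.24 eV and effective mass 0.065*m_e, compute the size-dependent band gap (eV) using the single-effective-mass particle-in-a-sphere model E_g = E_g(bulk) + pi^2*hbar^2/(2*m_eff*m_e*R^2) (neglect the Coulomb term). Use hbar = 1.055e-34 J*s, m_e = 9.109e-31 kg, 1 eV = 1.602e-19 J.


Radius R = 19/2 nm = 9.5e-09 m
Confinement energy dE = pi^2 * hbar^2 / (2 * m_eff * m_e * R^2)
dE = pi^2 * (1.055e-34)^2 / (2 * 0.065 * 9.109e-31 * (9.5e-09)^2) J, divided by 1.602e-19 J/eV
dE = 0.0642 eV
Total band gap = E_g(bulk) + dE = 2.24 + 0.0642 = 2.3042 eV

2.3042


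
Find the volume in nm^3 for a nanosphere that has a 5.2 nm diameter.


Radius r = 5.2/2 = 2.6 nm
Volume V = (4/3) * pi * r^3
V = (4/3) * pi * (2.6)^3
V = 73.62 nm^3

73.62


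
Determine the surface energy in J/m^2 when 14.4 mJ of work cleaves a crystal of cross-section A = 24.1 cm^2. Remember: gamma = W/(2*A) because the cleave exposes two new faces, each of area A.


Convert: A = 24.1 cm^2 = 0.00241 m^2, W = 14.4 mJ = 0.0144 J
Cleaving exposes two faces of area A, so total new surface = 2*A and gamma = W / (2*A)
gamma = 0.0144 / (2 * 0.00241)
gamma = 2.988 J/m^2

2.988


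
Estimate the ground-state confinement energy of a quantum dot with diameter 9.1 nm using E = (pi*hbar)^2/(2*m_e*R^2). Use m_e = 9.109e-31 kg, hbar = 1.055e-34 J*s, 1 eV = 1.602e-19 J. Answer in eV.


Radius R = 9.1/2 = 4.55 nm = 4.55e-09 m
E = (pi * 1.055e-34)^2 / (2 * 9.109e-31 * (4.55e-09)^2)
E(J) = 2.9126e-21
E = E(J) / 1.602e-19 = 0.0182 eV

0.0182


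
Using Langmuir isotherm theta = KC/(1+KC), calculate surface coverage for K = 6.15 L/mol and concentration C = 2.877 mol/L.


Langmuir isotherm: theta = K*C / (1 + K*C)
K*C = 6.15 * 2.877 = 17.69355
theta = 17.69355 / (1 + 17.69355) = 17.69355 / 18.69355
theta = 0.9465

0.9465


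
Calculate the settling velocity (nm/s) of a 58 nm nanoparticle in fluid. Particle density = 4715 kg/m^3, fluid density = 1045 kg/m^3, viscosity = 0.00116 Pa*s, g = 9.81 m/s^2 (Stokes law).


Radius R = 58/2 nm = 2.9e-08 m
Density difference = 4715 - 1045 = 3670 kg/m^3
v = 2 * R^2 * (rho_p - rho_f) * g / (9 * eta)
v = 2 * (2.9e-08)^2 * 3670 * 9.81 / (9 * 0.00116)
v = 5.80044e-09 m/s = 5.8004 nm/s

5.8004


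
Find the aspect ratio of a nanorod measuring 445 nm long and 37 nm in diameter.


Aspect ratio AR = length / diameter
AR = 445 / 37
AR = 12.03

12.03


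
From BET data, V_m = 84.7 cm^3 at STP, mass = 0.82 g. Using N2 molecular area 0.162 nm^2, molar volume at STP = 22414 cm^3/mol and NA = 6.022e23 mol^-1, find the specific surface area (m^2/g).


Number of moles in monolayer = V_m / 22414 = 84.7 / 22414 = 0.00377889
Number of molecules = moles * NA = 0.00377889 * 6.022e23
SA = molecules * sigma / mass
SA = (84.7 / 22414) * 6.022e23 * 0.162e-18 / 0.82
SA = 449.6 m^2/g

449.6


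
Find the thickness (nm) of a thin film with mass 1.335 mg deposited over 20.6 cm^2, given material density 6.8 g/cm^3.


Convert: m = 1.335 mg = 1.3350e-06 kg, A = 20.6 cm^2 = 2.0600e-03 m^2, rho = 6.8 g/cm^3 = 6800 kg/m^3
t = m / (A * rho)
t = 1.3350e-06 / (2.0600e-03 * 6800)
t = 9.5303e-08 m = 95.3 nm

95.3


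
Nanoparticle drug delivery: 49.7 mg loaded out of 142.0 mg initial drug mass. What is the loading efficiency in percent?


Drug loading efficiency = (drug loaded / drug initial) * 100
DLE = 49.7 / 142.0 * 100
DLE = 0.35 * 100
DLE = 35.0%

35.0


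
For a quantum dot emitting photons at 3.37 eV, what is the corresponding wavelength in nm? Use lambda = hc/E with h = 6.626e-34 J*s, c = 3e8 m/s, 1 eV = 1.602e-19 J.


Convert energy: E = 3.37 eV = 3.37 * 1.602e-19 = 5.39874e-19 J
lambda = h*c / E = 6.626e-34 * 3e8 / 5.39874e-19
lambda = 3.68197e-07 m = 368.2 nm

368.2


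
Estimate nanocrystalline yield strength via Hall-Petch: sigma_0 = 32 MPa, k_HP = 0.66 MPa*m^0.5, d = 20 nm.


d = 20 nm = 2e-08 m
sqrt(d) = 0.0001414214
Hall-Petch contribution = k / sqrt(d) = 0.66 / 0.0001414214 = 4666.9 MPa
sigma = sigma_0 + k/sqrt(d) = 32 + 4666.9 = 4698.9 MPa

4698.9


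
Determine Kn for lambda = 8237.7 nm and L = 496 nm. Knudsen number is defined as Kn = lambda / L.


Knudsen number Kn = lambda / L
Kn = 8237.7 / 496
Kn = 16.6083

16.6083


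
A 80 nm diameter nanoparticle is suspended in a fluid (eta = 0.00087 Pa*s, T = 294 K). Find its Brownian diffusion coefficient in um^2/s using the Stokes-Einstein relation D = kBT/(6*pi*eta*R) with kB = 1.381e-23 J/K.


Radius R = 80/2 = 40 nm = 4e-08 m
D = kB*T / (6*pi*eta*R)
D = 1.381e-23 * 294 / (6 * pi * 0.00087 * 4e-08)
D = 6.18957e-12 m^2/s = 6.19 um^2/s

6.19


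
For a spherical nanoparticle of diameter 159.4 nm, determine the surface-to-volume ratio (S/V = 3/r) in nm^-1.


Radius r = 159.4/2 = 79.7 nm
S/V = 3 / r = 3 / 79.7
S/V = 0.0376 nm^-1

0.0376


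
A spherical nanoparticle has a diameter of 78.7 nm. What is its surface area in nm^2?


Radius r = 78.7/2 = 39.35 nm
Surface area SA = 4 * pi * r^2
SA = 4 * pi * (39.35)^2
SA = 19458.05 nm^2

19458.05


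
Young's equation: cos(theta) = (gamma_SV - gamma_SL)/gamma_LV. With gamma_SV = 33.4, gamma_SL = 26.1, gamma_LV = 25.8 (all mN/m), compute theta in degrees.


cos(theta) = (gamma_SV - gamma_SL) / gamma_LV
cos(theta) = (33.4 - 26.1) / 25.8
cos(theta) = 0.282946
theta = arccos(0.282946) = 73.56 degrees

73.56
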